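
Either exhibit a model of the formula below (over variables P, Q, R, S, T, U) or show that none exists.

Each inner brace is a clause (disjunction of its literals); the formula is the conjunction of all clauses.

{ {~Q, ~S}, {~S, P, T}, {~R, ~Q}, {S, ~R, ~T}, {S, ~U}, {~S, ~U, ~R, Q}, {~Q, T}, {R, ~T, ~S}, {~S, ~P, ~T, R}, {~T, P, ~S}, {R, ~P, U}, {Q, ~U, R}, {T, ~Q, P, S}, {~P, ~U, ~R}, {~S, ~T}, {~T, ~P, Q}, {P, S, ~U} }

Try Q = 0.
Try S = 0.
(~U) alone gives U = 0.
Try R = 0.
(~P) alone gives P = 0.
All clauses hold; T can take either value.

P: 0, Q: 0, R: 0, S: 0, T: 1, U: 0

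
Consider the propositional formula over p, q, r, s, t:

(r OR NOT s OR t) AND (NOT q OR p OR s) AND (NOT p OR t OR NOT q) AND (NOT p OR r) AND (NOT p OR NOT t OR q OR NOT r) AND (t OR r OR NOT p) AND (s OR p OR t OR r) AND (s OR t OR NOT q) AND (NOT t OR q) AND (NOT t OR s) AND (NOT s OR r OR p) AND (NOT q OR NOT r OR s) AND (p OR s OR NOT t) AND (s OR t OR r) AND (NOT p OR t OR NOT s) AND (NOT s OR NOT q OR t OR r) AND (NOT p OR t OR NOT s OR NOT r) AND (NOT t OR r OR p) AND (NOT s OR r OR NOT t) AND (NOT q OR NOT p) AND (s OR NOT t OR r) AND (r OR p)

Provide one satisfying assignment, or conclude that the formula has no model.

p ↦ false,  q ↦ false,  r ↦ true,  s ↦ true,  t ↦ false

Case p = false:
From the singleton clause (r), r = true.
Case q = false:
From the singleton clause (NOT t), t = false.
Every clause is now satisfied; s is unconstrained.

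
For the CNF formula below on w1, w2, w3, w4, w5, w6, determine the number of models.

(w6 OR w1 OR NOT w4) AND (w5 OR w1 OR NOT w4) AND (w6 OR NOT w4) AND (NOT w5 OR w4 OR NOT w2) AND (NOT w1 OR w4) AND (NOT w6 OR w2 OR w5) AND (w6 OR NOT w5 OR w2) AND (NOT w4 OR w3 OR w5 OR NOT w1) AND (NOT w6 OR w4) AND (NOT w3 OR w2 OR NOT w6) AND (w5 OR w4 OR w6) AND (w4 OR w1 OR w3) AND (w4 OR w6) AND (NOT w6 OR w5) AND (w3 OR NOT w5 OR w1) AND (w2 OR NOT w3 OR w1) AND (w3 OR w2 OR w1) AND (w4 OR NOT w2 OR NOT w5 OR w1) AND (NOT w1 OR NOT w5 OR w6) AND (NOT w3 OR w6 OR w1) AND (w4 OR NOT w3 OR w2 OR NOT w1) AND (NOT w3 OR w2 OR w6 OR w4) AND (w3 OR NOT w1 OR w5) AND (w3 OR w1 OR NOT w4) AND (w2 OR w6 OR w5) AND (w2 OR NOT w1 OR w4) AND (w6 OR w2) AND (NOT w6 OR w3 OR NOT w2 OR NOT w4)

3

There are 2^6 = 64 truth assignments over (w1, w2, w3, w4, w5, w6).
Split on w4. With w4 = true, the clauses containing w4 are satisfied and NOT w4 drops from the rest; 3 of the 2^5 = 32 assignments to the other variables satisfy what remains.
With w4 = false, by the same count on the reduced clause set, 0 assignments work.
(One model: w1=F, w2=T, w3=T, w4=T, w5=T, w6=T.)
Total: 3 + 0 = 3.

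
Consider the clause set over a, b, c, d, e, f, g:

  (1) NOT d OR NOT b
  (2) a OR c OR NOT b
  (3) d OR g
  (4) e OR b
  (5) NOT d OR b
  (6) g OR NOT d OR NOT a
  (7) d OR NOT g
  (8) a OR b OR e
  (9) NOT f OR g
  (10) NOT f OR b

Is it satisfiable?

Suppose d = false.
(g) alone gives g = true.
Now (NOT g) is unsatisfied and unit — conflict.
So d must be the other value — set d = true.
(NOT b) alone gives b = false.
Now (b) is unsatisfied and unit — conflict.
Either choice for d ends in contradiction.
No assignment satisfies every clause.

No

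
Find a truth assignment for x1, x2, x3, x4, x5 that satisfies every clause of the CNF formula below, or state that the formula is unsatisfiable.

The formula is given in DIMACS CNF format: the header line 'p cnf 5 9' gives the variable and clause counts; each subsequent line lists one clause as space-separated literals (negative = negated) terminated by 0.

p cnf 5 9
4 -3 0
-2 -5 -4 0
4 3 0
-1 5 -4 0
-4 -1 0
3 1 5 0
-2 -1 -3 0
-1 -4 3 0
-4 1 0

Suppose x4 = True.
From the singleton clause (¬x1), x1 = False.
But (x1) is also a unit clause — contradiction.
Undo x4 and try x4 = False.
From the singleton clause (¬x3), x3 = False.
But (x3) is also a unit clause — contradiction.
Either choice for x4 ends in contradiction.

UNSATISFIABLE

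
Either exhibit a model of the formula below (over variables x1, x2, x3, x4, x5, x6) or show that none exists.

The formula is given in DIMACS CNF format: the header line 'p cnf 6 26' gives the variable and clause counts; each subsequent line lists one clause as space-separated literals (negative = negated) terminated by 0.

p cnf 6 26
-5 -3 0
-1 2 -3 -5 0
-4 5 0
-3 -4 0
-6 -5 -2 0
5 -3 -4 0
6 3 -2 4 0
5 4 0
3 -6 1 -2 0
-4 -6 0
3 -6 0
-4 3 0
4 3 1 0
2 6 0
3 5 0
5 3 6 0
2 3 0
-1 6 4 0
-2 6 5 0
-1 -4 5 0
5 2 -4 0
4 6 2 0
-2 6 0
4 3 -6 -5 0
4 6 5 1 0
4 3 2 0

Try x5 = False.
The clause (¬x4) is unit, so x4 = False.
That conflicts with the unit clause (x4).
Backtrack on x5: now try x5 = True.
The clause (¬x3) is unit, so x3 = False.
The clause (¬x6) is unit, so x6 = False.
The clause (¬x4) is unit, so x4 = False.
The clause (¬x2) is unit, so x2 = False.
That conflicts with the unit clause (x2).
Both values of x5 lead to a conflict.

UNSATISFIABLE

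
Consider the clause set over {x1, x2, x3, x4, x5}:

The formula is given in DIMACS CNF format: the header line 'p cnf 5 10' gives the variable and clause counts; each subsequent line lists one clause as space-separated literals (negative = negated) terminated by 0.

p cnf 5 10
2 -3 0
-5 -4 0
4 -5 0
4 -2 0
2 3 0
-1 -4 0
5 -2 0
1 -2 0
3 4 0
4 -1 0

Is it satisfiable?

No, unsatisfiable

Try x2 = True.
From the singleton clause (x4), x4 = True.
From the singleton clause (¬x5), x5 = False.
But (x5) is also a unit clause — contradiction.
That branch fails; take x2 = False instead.
From the singleton clause (¬x3), x3 = False.
But (x3) is also a unit clause — contradiction.
Either choice for x2 ends in contradiction.
No assignment satisfies every clause.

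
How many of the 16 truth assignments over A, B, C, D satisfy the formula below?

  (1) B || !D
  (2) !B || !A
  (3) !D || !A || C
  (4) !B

There are 2^4 = 16 truth assignments over (A, B, C, D).
Check each against the 4 clauses (columns in the order A, B, C, D):
  F F F F  ✓ satisfies all
  F F F T  ✗ fails (B || !D)
  F F T F  ✓ satisfies all
  F F T T  ✗ fails (B || !D)
  F T F F  ✗ fails (!B)
  F T F T  ✗ fails (!B)
  F T T F  ✗ fails (!B)
  F T T T  ✗ fails (!B)
  T F F F  ✓ satisfies all
  T F F T  ✗ fails (B || !D)
  T F T F  ✓ satisfies all
  T F T T  ✗ fails (B || !D)
  T T F F  ✗ fails (!B || !A)
  T T F T  ✗ fails (!B || !A)
  T T T F  ✗ fails (!B || !A)
  T T T T  ✗ fails (!B || !A)
4 of the 16 rows are models.

4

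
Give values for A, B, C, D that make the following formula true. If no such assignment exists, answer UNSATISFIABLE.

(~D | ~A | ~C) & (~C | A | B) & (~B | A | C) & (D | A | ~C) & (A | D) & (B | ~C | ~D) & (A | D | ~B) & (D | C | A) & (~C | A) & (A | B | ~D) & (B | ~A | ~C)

Suppose A = 1.
Suppose D = 1.
Unit clause (~C) forces C = 0.
No clause remains; B is free.

A: 1, B: 0, C: 0, D: 1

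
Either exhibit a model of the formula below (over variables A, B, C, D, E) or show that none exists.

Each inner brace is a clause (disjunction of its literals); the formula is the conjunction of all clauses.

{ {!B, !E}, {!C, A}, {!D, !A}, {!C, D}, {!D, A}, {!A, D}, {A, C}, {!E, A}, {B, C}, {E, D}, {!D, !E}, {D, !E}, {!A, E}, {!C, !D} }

Branch on B: set B = false.
From the singleton clause (C), C = true.
From the singleton clause (A), A = true.
From the singleton clause (!D), D = false.
But (D) is also a unit clause — contradiction.
So B must be the other value — set B = true.
From the singleton clause (!E), E = false.
From the singleton clause (D), D = true.
From the singleton clause (!A), A = false.
But (A) is also a unit clause — contradiction.
Either choice for B ends in contradiction.

UNSATISFIABLE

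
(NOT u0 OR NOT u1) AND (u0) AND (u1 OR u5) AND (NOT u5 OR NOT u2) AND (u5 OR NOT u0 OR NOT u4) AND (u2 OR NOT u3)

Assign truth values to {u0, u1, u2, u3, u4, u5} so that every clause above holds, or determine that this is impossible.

The clause (u0) is unit, so u0 = true.
The clause (NOT u1) is unit, so u1 = false.
The clause (u5) is unit, so u5 = true.
The clause (NOT u2) is unit, so u2 = false.
The clause (NOT u3) is unit, so u3 = false.
Every clause is now satisfied; u4 is unconstrained.

u0=true, u1=false, u2=false, u3=false, u4=true, u5=true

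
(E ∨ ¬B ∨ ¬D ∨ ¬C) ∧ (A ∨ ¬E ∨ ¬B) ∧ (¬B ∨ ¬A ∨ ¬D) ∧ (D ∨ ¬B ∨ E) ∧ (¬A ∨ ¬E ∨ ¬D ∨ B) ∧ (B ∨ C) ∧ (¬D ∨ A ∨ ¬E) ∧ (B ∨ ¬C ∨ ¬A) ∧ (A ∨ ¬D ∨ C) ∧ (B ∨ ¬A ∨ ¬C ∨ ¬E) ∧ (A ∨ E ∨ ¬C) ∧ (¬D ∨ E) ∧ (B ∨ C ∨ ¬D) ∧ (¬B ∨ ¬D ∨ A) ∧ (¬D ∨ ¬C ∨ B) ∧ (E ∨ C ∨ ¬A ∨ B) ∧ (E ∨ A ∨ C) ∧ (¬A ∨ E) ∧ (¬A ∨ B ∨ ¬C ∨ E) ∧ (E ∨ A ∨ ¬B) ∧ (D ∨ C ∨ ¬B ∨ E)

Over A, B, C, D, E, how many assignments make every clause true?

3

There are 2^5 = 32 truth assignments over (A, B, C, D, E).
Split on E. With E = True, the clauses containing E are satisfied and ¬E drops from the rest; 3 of the 2^4 = 16 assignments to the other variables satisfy what remains.
With E = False, by the same count on the reduced clause set, 0 assignments work.
Total: 3 + 0 = 3.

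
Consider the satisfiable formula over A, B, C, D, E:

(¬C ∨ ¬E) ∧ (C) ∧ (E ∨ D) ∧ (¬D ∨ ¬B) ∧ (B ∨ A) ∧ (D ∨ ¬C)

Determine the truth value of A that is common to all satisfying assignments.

True

Suppose A = False.
Unit clause (C) forces C = True.
Unit clause (¬E) forces E = False.
Unit clause (D) forces D = True.
Unit clause (¬B) forces B = False.
But (B) is also a unit clause — contradiction.
So every satisfying assignment has A = True.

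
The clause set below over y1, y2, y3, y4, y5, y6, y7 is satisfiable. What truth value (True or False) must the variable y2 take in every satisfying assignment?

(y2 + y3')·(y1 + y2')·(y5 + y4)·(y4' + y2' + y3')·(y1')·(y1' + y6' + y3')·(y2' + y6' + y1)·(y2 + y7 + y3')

False

Suppose y2 = 1.
(y1) alone gives y1 = 1.
That conflicts with the unit clause (y1').
So every satisfying assignment has y2 = False.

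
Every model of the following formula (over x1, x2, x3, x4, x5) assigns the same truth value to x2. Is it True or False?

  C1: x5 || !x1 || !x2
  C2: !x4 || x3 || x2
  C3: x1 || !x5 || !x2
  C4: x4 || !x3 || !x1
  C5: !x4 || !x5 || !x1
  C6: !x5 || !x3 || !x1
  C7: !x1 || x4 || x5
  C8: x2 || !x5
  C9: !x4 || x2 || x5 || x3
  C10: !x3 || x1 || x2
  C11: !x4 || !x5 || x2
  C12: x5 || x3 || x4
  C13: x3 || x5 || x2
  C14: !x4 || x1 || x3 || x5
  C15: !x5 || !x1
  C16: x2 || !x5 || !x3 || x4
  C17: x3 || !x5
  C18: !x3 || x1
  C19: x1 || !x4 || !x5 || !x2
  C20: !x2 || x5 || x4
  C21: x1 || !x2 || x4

False

Suppose x2 = true.
Branch on x5: set x5 = true.
The clause (x1) is unit, so x1 = true.
That conflicts with the unit clause (!x1).
That branch fails; take x5 = false instead.
The clause (!x1) is unit, so x1 = false.
The clause (!x3) is unit, so x3 = false.
The clause (x4) is unit, so x4 = true.
That conflicts with the unit clause (!x4).
Neither x5 = true nor x5 = false works.
So every satisfying assignment has x2 = False.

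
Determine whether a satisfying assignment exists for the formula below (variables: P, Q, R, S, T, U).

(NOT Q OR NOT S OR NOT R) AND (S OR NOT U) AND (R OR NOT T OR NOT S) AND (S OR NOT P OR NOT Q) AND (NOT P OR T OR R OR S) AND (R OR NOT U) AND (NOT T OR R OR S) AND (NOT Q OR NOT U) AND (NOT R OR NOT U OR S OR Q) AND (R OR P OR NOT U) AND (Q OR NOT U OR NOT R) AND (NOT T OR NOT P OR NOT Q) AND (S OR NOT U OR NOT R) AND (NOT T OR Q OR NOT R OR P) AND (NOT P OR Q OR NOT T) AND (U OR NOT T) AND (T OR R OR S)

Yes

Case S = false:
(NOT U) alone gives U = false.
(NOT T) alone gives T = false.
(R) alone gives R = true.
Case P = true:
(NOT Q) alone gives Q = false.
Every clause now holds.
A satisfying assignment: P: true,  Q: false,  R: true,  S: false,  T: false,  U: false.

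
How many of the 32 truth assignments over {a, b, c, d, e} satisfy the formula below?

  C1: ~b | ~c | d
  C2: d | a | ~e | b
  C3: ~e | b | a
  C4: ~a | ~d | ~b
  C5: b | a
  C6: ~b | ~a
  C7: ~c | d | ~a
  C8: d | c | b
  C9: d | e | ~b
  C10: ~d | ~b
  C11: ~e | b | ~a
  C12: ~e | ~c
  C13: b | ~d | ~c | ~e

3

There are 2^5 = 32 truth assignments over (a, b, c, d, e).
Split on b. With b = 1, the clauses containing b are satisfied and ~b drops from the rest; 1 of the 2^4 = 16 assignments to the other variables satisfy what remains.
With b = 0, by the same count on the reduced clause set, 2 assignments work.
Total: 1 + 2 = 3.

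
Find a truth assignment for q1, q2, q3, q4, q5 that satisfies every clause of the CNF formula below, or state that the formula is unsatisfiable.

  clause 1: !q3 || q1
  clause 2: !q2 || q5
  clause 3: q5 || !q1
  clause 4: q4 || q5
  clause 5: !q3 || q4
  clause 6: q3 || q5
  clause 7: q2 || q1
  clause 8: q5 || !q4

Case q3 = false:
(q5) alone gives q5 = true.
Case q2 = true:
No clause remains; q1, q4 are free.

q1=true, q2=true, q3=false, q4=true, q5=true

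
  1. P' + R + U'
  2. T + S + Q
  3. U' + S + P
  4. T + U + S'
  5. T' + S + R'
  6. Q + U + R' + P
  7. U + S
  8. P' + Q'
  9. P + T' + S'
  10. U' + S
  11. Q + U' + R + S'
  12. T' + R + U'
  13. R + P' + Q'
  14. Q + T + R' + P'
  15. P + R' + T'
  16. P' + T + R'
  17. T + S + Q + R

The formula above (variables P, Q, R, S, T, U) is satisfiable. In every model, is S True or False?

Suppose S = 0.
Unit clause (U) forces U = 1.
But (U') is also a unit clause — contradiction.
So every satisfying assignment has S = True.

True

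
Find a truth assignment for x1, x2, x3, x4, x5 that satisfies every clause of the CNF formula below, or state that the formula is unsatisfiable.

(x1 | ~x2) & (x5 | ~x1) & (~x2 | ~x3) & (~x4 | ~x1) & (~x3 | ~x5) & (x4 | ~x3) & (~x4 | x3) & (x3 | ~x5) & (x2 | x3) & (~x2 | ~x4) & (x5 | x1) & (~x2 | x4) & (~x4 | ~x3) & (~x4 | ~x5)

Branch on x1: set x1 = 1.
The clause (x5) is unit, so x5 = 1.
The clause (~x4) is unit, so x4 = 0.
The clause (~x3) is unit, so x3 = 0.
But (x3) is also a unit clause — contradiction.
So x1 must be the other value — set x1 = 0.
The clause (~x2) is unit, so x2 = 0.
The clause (x3) is unit, so x3 = 1.
The clause (~x5) is unit, so x5 = 0.
But (x5) is also a unit clause — contradiction.
Either choice for x1 ends in contradiction.

UNSATISFIABLE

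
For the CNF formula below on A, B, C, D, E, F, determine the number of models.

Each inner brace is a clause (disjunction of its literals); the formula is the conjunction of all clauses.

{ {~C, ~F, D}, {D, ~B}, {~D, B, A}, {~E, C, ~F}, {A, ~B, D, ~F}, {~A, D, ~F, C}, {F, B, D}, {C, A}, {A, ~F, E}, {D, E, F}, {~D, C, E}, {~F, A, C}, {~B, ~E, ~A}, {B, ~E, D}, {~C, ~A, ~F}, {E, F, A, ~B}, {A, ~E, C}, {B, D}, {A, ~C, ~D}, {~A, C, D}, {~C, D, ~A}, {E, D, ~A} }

There are 2^6 = 64 truth assignments over (A, B, C, D, E, F).
Split on E. With E = 1, the clauses containing E are satisfied and ~E drops from the rest; 2 of the 2^5 = 32 assignments to the other variables satisfy what remains.
With E = 0, by the same count on the reduced clause set, 2 assignments work.
(One model: A=T, B=F, C=F, D=T, E=T, F=F.)
Total: 2 + 2 = 4.

4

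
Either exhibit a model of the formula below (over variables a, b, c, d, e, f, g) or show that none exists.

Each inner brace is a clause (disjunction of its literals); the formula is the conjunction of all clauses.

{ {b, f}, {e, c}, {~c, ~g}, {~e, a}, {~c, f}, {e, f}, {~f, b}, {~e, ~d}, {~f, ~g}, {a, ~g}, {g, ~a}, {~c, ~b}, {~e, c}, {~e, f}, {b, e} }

UNSATISFIABLE

Case b = 1:
Unit clause (~c) forces c = 0.
Unit clause (e) forces e = 1.
But (~e) is also a unit clause — contradiction.
Backtrack on b: now try b = 0.
Unit clause (f) forces f = 1.
But (~f) is also a unit clause — contradiction.
Both values of b lead to a conflict.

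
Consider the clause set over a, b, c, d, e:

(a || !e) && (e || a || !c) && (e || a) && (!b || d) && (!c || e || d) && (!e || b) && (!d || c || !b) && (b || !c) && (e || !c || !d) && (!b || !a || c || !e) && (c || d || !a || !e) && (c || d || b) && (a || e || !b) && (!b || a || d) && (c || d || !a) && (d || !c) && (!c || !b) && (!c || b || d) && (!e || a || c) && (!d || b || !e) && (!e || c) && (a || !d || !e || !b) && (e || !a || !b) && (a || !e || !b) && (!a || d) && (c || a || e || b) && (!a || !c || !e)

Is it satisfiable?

Yes, satisfiable

Suppose a = true.
(d) alone gives d = true.
Suppose e = false.
(!c) alone gives c = false.
(!b) alone gives b = false.
All clauses are satisfied.
A satisfying assignment: a ↦ true, b ↦ false, c ↦ false, d ↦ true, e ↦ false.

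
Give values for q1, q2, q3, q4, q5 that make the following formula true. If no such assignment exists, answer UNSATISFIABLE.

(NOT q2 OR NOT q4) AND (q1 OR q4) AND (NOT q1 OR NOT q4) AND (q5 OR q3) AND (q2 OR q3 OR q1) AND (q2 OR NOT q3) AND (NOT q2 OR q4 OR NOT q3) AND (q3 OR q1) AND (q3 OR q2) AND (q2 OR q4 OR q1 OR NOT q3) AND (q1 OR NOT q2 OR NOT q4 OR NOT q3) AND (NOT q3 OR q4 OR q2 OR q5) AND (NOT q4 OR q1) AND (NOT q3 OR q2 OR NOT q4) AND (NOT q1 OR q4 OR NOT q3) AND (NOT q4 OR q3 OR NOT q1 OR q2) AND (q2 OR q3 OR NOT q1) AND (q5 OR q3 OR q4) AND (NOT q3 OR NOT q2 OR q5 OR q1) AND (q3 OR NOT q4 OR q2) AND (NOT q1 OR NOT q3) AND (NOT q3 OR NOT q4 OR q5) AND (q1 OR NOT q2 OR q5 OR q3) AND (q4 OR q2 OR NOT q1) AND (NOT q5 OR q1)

Try q2 = true.
(NOT q4) alone gives q4 = false.
(q1) alone gives q1 = true.
(NOT q3) alone gives q3 = false.
(q5) alone gives q5 = true.
Every clause now holds.

q1=true; q2=true; q3=false; q4=false; q5=true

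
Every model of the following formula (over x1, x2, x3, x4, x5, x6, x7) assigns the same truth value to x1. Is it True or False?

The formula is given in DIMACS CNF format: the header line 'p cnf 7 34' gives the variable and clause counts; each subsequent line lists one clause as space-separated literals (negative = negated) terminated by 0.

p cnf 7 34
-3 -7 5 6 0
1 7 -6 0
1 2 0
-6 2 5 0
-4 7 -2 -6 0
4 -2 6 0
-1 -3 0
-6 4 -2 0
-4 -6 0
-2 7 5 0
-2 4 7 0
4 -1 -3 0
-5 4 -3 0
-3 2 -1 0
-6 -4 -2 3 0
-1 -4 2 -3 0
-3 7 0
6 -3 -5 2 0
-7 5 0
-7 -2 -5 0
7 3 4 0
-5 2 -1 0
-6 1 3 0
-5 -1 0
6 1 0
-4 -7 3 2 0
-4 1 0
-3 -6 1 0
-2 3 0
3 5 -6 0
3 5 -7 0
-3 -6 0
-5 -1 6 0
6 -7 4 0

Suppose x1 = False.
Unit clause (x2) forces x2 = True.
Unit clause (x6) forces x6 = True.
Unit clause (x7) forces x7 = True.
Unit clause (x4) forces x4 = True.
That conflicts with the unit clause (¬x4).
So every satisfying assignment has x1 = True.

True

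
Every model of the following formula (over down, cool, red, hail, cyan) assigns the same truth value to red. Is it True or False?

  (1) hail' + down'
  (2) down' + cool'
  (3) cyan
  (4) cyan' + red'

Suppose red = 1.
Unit clause (cyan) forces cyan = 1.
Now (cyan') is unsatisfied and unit — conflict.
So every satisfying assignment has red = False.

False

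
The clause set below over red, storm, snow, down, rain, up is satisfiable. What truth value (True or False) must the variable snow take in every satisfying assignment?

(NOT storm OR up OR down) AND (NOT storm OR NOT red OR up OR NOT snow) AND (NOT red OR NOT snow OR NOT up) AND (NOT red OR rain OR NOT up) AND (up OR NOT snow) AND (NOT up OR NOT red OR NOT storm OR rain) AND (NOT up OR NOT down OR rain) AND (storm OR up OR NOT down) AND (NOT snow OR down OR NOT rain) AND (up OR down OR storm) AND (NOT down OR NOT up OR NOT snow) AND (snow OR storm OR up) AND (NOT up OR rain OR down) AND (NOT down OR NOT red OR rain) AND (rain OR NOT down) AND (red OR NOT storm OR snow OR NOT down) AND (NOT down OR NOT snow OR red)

False

Suppose snow = true.
The clause (up) is unit, so up = true.
The clause (NOT red) is unit, so red = false.
The clause (NOT down) is unit, so down = false.
The clause (NOT rain) is unit, so rain = false.
But (rain) is also a unit clause — contradiction.
So every satisfying assignment has snow = False.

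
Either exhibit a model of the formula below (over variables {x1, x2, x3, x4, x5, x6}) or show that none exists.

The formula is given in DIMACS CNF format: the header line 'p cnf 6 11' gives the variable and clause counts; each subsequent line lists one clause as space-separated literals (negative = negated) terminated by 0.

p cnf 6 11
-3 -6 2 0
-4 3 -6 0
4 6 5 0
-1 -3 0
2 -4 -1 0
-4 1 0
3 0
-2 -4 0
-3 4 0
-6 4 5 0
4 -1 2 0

The clause (x3) is unit, so x3 = True.
The clause (¬x1) is unit, so x1 = False.
The clause (¬x4) is unit, so x4 = False.
That conflicts with the unit clause (x4).

UNSATISFIABLE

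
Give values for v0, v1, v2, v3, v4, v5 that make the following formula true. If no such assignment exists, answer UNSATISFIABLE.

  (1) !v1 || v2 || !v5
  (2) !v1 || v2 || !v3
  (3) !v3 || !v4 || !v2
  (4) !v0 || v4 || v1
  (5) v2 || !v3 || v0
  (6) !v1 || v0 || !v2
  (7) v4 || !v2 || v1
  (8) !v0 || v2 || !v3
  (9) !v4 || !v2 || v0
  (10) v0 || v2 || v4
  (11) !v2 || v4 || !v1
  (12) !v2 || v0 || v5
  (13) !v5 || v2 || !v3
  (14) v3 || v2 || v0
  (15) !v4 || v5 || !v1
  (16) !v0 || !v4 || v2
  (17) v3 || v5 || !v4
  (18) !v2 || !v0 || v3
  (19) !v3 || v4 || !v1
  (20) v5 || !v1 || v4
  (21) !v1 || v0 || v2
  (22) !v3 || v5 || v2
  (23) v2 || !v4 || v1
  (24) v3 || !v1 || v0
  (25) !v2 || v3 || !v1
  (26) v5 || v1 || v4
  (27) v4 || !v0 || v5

Try v1 = false.
Try v0 = false.
Try v2 = true.
The clause (v4) is unit, so v4 = true.
Now (!v4) is unsatisfied and unit — conflict.
Backtrack on v2: now try v2 = false.
The clause (!v3) is unit, so v3 = false.
Now (v3) is unsatisfied and unit — conflict.
Both values of v2 lead to a conflict.
Backtrack on v0: now try v0 = true.
The clause (v4) is unit, so v4 = true.
The clause (v2) is unit, so v2 = true.
The clause (!v3) is unit, so v3 = false.
Now (v3) is unsatisfied and unit — conflict.
Both values of v0 lead to a conflict.
Backtrack on v1: now try v1 = true.
Try v2 = true.
The clause (v0) is unit, so v0 = true.
The clause (v4) is unit, so v4 = true.
The clause (!v3) is unit, so v3 = false.
Now (v3) is unsatisfied and unit — conflict.
Backtrack on v2: now try v2 = false.
The clause (!v5) is unit, so v5 = false.
The clause (!v3) is unit, so v3 = false.
The clause (v0) is unit, so v0 = true.
The clause (!v4) is unit, so v4 = false.
Now (v4) is unsatisfied and unit — conflict.
Both values of v2 lead to a conflict.
Both values of v1 lead to a conflict.

UNSATISFIABLE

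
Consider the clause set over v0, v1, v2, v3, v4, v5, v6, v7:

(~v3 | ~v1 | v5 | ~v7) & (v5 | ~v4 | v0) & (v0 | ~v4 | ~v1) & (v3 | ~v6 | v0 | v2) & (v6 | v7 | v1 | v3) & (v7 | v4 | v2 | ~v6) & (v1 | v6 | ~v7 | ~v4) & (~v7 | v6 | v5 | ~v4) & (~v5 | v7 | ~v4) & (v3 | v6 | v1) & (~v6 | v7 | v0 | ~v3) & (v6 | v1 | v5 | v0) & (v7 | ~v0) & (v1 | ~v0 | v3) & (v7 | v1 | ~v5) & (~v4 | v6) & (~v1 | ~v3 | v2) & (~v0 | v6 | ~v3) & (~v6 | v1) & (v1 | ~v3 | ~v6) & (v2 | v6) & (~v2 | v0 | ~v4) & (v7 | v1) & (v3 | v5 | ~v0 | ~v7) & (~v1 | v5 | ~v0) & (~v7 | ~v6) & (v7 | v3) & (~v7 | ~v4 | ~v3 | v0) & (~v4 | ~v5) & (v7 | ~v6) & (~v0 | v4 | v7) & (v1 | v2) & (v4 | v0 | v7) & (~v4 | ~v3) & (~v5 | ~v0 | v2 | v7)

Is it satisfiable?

Satisfiable

Try v7 = 1.
Unit clause (~v6) forces v6 = 0.
Unit clause (~v4) forces v4 = 0.
Unit clause (v2) forces v2 = 1.
Try v3 = 1.
Unit clause (~v0) forces v0 = 0.
Try v1 = 0.
Unit clause (v5) forces v5 = 1.
All clauses are satisfied.
A satisfying assignment: v0=0; v1=0; v2=1; v3=1; v4=0; v5=1; v6=0; v7=1.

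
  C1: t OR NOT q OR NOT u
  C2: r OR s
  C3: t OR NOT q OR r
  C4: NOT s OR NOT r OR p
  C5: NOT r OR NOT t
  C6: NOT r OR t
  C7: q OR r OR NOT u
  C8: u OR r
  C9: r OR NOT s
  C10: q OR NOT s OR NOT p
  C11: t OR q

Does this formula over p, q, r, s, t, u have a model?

No

Case r = true:
The clause (NOT t) is unit, so t = false.
That conflicts with the unit clause (t).
That branch fails; take r = false instead.
The clause (s) is unit, so s = true.
That conflicts with the unit clause (NOT s).
Both values of r lead to a conflict.
No assignment satisfies every clause.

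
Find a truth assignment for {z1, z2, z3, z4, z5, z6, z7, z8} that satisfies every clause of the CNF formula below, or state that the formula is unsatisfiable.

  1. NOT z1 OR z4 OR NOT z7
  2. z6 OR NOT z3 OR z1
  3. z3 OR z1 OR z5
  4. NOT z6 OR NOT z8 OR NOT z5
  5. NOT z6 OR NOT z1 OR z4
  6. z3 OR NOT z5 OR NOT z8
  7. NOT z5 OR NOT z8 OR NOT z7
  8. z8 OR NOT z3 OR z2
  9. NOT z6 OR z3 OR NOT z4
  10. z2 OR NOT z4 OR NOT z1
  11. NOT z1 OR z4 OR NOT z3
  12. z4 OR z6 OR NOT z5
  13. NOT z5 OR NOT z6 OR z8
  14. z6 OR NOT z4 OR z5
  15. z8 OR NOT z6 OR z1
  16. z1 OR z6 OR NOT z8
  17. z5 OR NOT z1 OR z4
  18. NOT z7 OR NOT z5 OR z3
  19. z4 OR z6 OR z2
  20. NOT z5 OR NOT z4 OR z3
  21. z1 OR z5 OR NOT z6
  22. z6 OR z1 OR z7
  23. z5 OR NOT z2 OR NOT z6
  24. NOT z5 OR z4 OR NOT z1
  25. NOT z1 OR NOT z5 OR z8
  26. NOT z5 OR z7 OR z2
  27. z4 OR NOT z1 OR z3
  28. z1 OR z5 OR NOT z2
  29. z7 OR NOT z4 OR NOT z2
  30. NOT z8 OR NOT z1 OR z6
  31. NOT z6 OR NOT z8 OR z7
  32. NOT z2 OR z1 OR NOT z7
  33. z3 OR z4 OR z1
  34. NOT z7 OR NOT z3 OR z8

Branch on z1: set z1 = false.
Branch on z6: set z6 = true.
From the singleton clause (z8), z8 = true.
From the singleton clause (NOT z5), z5 = false.
Now (z5) is unsatisfied and unit — conflict.
Undo z6 and try z6 = false.
From the singleton clause (NOT z3), z3 = false.
From the singleton clause (z5), z5 = true.
From the singleton clause (NOT z8), z8 = false.
From the singleton clause (z4), z4 = true.
Now (NOT z4) is unsatisfied and unit — conflict.
Both values of z6 lead to a conflict.
Undo z1 and try z1 = true.
Branch on z4: set z4 = true.
From the singleton clause (z2), z2 = true.
From the singleton clause (z7), z7 = true.
Branch on z5: set z5 = false.
From the singleton clause (z6), z6 = true.
Now (NOT z6) is unsatisfied and unit — conflict.
Undo z5 and try z5 = true.
From the singleton clause (NOT z8), z8 = false.
Now (z8) is unsatisfied and unit — conflict.
Both values of z5 lead to a conflict.
Undo z4 and try z4 = false.
From the singleton clause (NOT z7), z7 = false.
From the singleton clause (NOT z6), z6 = false.
From the singleton clause (NOT z3), z3 = false.
Now (z3) is unsatisfied and unit — conflict.
Both values of z4 lead to a conflict.
Both values of z1 lead to a conflict.

UNSATISFIABLE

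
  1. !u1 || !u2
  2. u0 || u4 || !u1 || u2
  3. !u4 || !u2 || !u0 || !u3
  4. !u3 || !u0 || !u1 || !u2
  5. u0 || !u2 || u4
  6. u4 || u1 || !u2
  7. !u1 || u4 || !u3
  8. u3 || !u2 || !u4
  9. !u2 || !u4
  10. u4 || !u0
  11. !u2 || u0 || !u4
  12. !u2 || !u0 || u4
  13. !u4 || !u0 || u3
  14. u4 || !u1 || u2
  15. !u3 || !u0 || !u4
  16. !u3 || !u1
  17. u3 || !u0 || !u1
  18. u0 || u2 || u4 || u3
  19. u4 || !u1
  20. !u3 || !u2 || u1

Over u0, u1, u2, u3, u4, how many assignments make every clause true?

There are 2^5 = 32 truth assignments over (u0, u1, u2, u3, u4).
Split on u0. With u0 = true, the clauses containing u0 are satisfied and !u0 drops from the rest; 0 of the 2^4 = 16 assignments to the other variables satisfy what remains.
With u0 = false, by the same count on the reduced clause set, 4 assignments work.
(One model: u0=F, u1=F, u2=F, u3=F, u4=T.)
Total: 0 + 4 = 4.

4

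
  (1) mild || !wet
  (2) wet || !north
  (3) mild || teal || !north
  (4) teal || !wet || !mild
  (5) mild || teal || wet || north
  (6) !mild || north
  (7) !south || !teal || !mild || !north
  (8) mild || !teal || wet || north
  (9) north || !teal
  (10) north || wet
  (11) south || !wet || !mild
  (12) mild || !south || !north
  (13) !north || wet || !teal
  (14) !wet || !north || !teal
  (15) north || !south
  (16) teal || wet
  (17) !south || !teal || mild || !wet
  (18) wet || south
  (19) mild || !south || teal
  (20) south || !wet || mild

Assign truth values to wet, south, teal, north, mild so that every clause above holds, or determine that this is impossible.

UNSATISFIABLE

Suppose mild = true.
From the singleton clause (north), north = true.
From the singleton clause (wet), wet = true.
From the singleton clause (teal), teal = true.
That conflicts with the unit clause (!teal).
Undo mild and try mild = false.
From the singleton clause (!wet), wet = false.
From the singleton clause (!north), north = false.
That conflicts with the unit clause (north).
Both values of mild lead to a conflict.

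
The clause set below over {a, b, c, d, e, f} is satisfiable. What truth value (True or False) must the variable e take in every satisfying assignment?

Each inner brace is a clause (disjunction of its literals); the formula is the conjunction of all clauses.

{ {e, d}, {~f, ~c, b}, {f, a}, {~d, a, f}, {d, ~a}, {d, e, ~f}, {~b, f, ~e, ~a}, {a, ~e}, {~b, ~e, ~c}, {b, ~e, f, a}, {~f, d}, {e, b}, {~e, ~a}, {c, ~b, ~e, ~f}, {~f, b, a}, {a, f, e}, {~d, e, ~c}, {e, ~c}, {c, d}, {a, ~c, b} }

False

Suppose e = 1.
Unit clause (a) forces a = 1.
Now (~a) is unsatisfied and unit — conflict.
So every satisfying assignment has e = False.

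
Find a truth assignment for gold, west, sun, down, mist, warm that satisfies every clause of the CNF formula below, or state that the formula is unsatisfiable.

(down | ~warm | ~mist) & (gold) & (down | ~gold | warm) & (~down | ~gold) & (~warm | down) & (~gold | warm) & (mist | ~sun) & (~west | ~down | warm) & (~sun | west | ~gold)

UNSATISFIABLE

Unit clause (gold) forces gold = 1.
Unit clause (~down) forces down = 0.
Unit clause (warm) forces warm = 1.
Now (~warm) is unsatisfied and unit — conflict.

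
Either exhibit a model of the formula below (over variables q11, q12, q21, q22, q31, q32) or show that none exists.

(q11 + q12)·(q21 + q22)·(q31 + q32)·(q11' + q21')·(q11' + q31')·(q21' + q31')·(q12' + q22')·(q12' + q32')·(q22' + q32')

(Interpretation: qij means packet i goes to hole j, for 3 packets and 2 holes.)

Case q11 = 1:
The clause (q21') is unit, so q21 = 0.
The clause (q22) is unit, so q22 = 1.
The clause (q31') is unit, so q31 = 0.
The clause (q32) is unit, so q32 = 1.
That conflicts with the unit clause (q32').
Undo q11 and try q11 = 0.
The clause (q12) is unit, so q12 = 1.
The clause (q22') is unit, so q22 = 0.
The clause (q21) is unit, so q21 = 1.
The clause (q31') is unit, so q31 = 0.
The clause (q32) is unit, so q32 = 1.
That conflicts with the unit clause (q32').
Both values of q11 lead to a conflict.

UNSATISFIABLE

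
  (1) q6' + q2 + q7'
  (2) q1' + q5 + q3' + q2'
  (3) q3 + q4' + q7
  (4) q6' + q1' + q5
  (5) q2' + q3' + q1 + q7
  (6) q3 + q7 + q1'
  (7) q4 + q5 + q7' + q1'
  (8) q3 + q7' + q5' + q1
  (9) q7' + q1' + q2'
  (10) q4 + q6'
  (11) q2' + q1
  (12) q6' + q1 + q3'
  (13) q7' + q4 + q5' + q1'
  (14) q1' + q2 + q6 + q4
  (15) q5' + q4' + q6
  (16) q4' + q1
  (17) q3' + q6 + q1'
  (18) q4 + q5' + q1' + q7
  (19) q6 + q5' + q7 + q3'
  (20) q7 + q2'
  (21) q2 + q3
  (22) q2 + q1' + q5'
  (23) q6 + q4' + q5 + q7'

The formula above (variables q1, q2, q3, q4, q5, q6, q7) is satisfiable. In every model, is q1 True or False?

Suppose q1 = 1.
Case q6 = 0:
(q3') alone gives q3 = 0.
(q7) alone gives q7 = 1.
(q2') alone gives q2 = 0.
Now (q2) is unsatisfied and unit — conflict.
Undo q6 and try q6 = 1.
(q5) alone gives q5 = 1.
(q4) alone gives q4 = 1.
(q2) alone gives q2 = 1.
(q7') alone gives q7 = 0.
Now (q7) is unsatisfied and unit — conflict.
Neither q6 = 1 nor q6 = 0 works.
So every satisfying assignment has q1 = False.

False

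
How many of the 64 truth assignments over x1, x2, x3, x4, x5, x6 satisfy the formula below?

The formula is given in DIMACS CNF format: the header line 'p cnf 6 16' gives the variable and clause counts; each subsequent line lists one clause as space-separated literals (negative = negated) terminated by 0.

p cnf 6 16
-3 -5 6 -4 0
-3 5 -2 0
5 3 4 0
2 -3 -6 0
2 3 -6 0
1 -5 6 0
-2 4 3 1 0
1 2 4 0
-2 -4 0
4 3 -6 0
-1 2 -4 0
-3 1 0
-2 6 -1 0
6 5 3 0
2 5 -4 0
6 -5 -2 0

4

There are 2^6 = 64 truth assignments over (x1, x2, x3, x4, x5, x6).
Split on x1. With x1 = True, the clauses containing x1 are satisfied and ¬x1 drops from the rest; 4 of the 2^5 = 32 assignments to the other variables satisfy what remains.
With x1 = False, by the same count on the reduced clause set, 0 assignments work.
(One model: x1=T, x2=F, x3=F, x4=F, x5=T, x6=F.)
Total: 4 + 0 = 4.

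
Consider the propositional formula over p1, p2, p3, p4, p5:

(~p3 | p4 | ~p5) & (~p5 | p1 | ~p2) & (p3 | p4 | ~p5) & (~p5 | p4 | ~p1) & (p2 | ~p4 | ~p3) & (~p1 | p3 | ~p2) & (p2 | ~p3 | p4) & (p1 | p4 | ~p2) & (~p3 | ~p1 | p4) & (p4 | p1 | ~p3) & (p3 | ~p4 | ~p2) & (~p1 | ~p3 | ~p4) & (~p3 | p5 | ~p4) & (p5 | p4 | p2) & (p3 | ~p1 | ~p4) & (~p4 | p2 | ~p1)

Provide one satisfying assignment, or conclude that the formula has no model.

p1: 0; p2: 0; p3: 0; p4: 1; p5: 0

Suppose p3 = 0.
Suppose p4 = 1.
(~p2) alone gives p2 = 0.
(~p1) alone gives p1 = 0.
Every clause is now satisfied; p5 is unconstrained.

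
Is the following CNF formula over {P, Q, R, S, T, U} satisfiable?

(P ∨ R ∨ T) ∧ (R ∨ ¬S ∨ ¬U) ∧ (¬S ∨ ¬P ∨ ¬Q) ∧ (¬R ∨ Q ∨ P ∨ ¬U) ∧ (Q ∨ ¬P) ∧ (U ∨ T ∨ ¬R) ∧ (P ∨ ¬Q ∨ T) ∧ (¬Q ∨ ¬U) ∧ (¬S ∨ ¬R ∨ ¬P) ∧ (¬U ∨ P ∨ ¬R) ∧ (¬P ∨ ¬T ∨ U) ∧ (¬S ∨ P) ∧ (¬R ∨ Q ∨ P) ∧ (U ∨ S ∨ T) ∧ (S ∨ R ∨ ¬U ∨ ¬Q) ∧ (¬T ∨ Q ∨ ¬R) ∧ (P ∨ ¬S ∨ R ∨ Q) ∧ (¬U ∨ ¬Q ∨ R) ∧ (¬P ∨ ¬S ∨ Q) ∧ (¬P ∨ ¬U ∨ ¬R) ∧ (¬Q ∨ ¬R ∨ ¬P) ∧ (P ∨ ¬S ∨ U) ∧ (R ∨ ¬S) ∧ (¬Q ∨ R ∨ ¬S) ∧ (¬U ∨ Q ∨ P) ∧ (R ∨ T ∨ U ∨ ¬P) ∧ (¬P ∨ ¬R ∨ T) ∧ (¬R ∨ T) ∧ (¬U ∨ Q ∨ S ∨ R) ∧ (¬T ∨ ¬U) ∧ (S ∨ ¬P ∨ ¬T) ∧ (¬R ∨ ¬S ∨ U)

Yes

Case Q = True:
From the singleton clause (¬U), U = False.
Case S = False:
From the singleton clause (T), T = True.
From the singleton clause (¬P), P = False.
All clauses hold; R can take either value.
A satisfying assignment: P=False, Q=True, R=True, S=False, T=True, U=False.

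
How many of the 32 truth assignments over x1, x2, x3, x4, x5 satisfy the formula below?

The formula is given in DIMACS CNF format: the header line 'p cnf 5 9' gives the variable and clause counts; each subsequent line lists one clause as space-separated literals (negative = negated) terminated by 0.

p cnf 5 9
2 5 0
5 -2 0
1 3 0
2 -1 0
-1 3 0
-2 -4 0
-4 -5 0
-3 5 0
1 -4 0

3

There are 2^5 = 32 truth assignments over (x1, x2, x3, x4, x5).
Split on x4. With x4 = True, the clauses containing x4 are satisfied and ¬x4 drops from the rest; 0 of the 2^4 = 16 assignments to the other variables satisfy what remains.
With x4 = False, by the same count on the reduced clause set, 3 assignments work.
Total: 0 + 3 = 3.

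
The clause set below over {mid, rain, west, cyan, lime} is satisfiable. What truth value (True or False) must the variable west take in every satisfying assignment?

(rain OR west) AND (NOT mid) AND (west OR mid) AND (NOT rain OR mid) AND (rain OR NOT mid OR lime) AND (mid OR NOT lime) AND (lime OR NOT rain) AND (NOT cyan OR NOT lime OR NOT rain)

True

Suppose west = false.
Unit clause (rain) forces rain = true.
Unit clause (NOT mid) forces mid = false.
Now (mid) is unsatisfied and unit — conflict.
So every satisfying assignment has west = True.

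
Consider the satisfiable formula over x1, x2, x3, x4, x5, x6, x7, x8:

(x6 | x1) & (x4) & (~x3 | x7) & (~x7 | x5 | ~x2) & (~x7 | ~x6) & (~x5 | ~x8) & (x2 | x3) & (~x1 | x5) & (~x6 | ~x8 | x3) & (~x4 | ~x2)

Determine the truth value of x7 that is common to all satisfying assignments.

Suppose x7 = 0.
Unit clause (x4) forces x4 = 1.
Unit clause (~x3) forces x3 = 0.
Unit clause (x2) forces x2 = 1.
Now (~x2) is unsatisfied and unit — conflict.
So every satisfying assignment has x7 = True.

True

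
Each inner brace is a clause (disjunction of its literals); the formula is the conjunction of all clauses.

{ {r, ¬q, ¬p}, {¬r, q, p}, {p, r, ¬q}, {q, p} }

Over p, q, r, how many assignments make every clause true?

There are 2^3 = 8 truth assignments over (p, q, r).
Check each against the 4 clauses (columns in the order p, q, r):
  F F F  ✗ fails (q ∨ p)
  F F T  ✗ fails (¬r ∨ q ∨ p)
  F T F  ✗ fails (p ∨ r ∨ ¬q)
  F T T  ✓ satisfies all
  T F F  ✓ satisfies all
  T F T  ✓ satisfies all
  T T F  ✗ fails (r ∨ ¬q ∨ ¬p)
  T T T  ✓ satisfies all
4 of the 8 rows are models.

4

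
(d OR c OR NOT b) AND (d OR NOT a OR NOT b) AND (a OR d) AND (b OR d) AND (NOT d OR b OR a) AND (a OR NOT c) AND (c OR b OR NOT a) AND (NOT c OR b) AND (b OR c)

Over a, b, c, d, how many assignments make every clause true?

3

There are 2^4 = 16 truth assignments over (a, b, c, d).
Check each against the 9 clauses (columns in the order a, b, c, d):
  F F F F  ✗ fails (a OR d)
  F F F T  ✗ fails (NOT d OR b OR a)
  F F T F  ✗ fails (a OR d)
  F F T T  ✗ fails (NOT d OR b OR a)
  F T F F  ✗ fails (d OR c OR NOT b)
  F T F T  ✓ satisfies all
  F T T F  ✗ fails (a OR d)
  F T T T  ✗ fails (a OR NOT c)
  T F F F  ✗ fails (b OR d)
  T F F T  ✗ fails (c OR b OR NOT a)
  T F T F  ✗ fails (b OR d)
  T F T T  ✗ fails (NOT c OR b)
  T T F F  ✗ fails (d OR c OR NOT b)
  T T F T  ✓ satisfies all
  T T T F  ✗ fails (d OR NOT a OR NOT b)
  T T T T  ✓ satisfies all
3 of the 16 rows are models.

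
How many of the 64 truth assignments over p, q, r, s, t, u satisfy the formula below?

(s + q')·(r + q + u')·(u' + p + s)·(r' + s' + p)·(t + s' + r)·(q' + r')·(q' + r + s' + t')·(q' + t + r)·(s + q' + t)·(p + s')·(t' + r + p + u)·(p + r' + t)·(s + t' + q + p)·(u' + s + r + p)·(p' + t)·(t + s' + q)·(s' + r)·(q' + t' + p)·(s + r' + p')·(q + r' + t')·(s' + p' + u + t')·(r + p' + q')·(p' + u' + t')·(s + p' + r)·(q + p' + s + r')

1

There are 2^6 = 64 truth assignments over (p, q, r, s, t, u).
Split on p. With p = 1, the clauses containing p are satisfied and p' drops from the rest; 0 of the 2^5 = 32 assignments to the other variables satisfy what remains.
With p = 0, by the same count on the reduced clause set, 1 assignment works.
Total: 0 + 1 = 1.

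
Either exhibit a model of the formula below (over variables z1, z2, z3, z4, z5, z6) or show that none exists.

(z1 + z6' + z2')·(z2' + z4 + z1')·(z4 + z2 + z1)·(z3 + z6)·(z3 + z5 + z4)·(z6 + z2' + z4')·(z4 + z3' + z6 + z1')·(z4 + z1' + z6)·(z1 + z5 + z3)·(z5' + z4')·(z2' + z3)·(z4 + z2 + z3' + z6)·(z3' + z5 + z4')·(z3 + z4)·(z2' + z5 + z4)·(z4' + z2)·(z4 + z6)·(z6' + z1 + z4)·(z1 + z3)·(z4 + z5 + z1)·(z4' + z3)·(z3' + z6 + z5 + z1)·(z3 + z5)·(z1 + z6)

z1=1; z2=0; z3=1; z4=0; z5=1; z6=1

Try z3 = 1.
Try z5 = 1.
Unit clause (z4') forces z4 = 0.
Unit clause (z6) forces z6 = 1.
Unit clause (z1) forces z1 = 1.
Unit clause (z2') forces z2 = 0.
All clauses are satisfied.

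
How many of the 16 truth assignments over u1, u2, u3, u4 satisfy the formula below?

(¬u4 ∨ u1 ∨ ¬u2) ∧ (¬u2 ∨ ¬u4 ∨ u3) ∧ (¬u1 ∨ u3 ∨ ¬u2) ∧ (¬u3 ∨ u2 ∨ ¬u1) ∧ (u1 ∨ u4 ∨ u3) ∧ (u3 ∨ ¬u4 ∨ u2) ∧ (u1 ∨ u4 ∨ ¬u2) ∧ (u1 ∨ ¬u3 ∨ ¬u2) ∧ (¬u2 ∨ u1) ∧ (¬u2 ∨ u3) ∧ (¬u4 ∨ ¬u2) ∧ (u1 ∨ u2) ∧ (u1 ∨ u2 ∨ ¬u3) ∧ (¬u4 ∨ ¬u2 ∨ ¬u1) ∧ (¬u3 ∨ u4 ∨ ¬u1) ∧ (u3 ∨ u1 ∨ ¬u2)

1

There are 2^4 = 16 truth assignments over (u1, u2, u3, u4).
Split on u3. With u3 = True, the clauses containing u3 are satisfied and ¬u3 drops from the rest; 0 of the 2^3 = 8 assignments to the other variables satisfy what remains.
With u3 = False, by the same count on the reduced clause set, 1 assignment works.
(One model: u1=T, u2=F, u3=F, u4=F.)
Total: 0 + 1 = 1.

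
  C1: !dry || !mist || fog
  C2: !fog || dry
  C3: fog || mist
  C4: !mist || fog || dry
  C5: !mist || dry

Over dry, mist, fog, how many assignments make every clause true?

2

There are 2^3 = 8 truth assignments over (dry, mist, fog).
Split on mist. With mist = true, the clauses containing mist are satisfied and !mist drops from the rest; 1 of the 2^2 = 4 assignments to the other variables satisfy what remains.
With mist = false, by the same count on the reduced clause set, 1 assignment works.
(One model: dry=T, mist=F, fog=T.)
Total: 1 + 1 = 2.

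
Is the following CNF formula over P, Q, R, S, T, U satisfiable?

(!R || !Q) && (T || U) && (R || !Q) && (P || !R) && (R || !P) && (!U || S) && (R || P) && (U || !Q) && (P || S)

Try R = true.
The clause (!Q) is unit, so Q = false.
The clause (P) is unit, so P = true.
Try T = false.
The clause (U) is unit, so U = true.
The clause (S) is unit, so S = true.
Every clause now holds.
A satisfying assignment: P: true,  Q: false,  R: true,  S: true,  T: false,  U: true.

Yes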